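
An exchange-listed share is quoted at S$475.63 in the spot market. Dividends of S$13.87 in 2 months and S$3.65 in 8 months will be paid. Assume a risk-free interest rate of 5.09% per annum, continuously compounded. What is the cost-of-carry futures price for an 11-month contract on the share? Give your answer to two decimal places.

PV(dividends) I = 13.87·e^(−0.0509·2/12) + 3.65·e^(−0.0509·8/12)
I = 13.7528 + 3.5282 = 17.2810
F = (S − I)·e^(rT) = (475.63 − 17.2810) · e^(0.0509·11/12)
= 458.3490 · e^0.046658 = 458.3490 × 1.047764 = S$480.24

S$480.24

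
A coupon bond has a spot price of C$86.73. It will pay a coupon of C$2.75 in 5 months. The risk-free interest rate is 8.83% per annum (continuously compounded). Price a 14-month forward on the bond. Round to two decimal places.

C$93.20

PV(coupons) I = 2.75·e^(−0.0883·5/12)
I = 2.6507
F = (S − I)·e^(rT) = (86.73 − 2.6507) · e^(0.0883·14/12)
= 84.0793 · e^0.103017 = 84.0793 × 1.108510 = C$93.20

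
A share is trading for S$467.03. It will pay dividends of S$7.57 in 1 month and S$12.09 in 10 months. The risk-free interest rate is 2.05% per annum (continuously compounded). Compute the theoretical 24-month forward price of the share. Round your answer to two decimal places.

PV(dividends) I = 7.57·e^(−0.0205·1/12) + 12.09·e^(−0.0205·10/12)
I = 7.5571 + 11.8852 = 19.4423
F = (S − I)·e^(rT) = (467.03 − 19.4423) · e^(0.0205·24/12)
= 447.5877 · e^0.041000 = 447.5877 × 1.041852 = S$466.32

S$466.32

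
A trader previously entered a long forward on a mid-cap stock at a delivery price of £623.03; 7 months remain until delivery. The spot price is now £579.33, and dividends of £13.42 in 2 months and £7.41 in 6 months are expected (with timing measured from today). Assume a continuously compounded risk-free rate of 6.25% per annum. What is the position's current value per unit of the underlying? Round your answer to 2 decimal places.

PV(remaining dividends) I = 13.42·e^(−0.0625·2/12) + 7.41·e^(−0.0625·6/12) = 20.4630
Current forward F = (S − I)·e^(rT) = (579.33 − 20.4630)·e^(0.0625·7/12) = 558.8670 × 1.037131 = 579.6183
Value (long) = (F − K)·e^(−rT) = (579.6183 − 623.03) × 0.964198 = -41.8575
Value = -£41.86

-£41.86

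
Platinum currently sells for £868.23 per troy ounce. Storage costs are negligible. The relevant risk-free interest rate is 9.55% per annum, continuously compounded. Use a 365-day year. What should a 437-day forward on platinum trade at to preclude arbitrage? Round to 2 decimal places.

F = S·e^(rT) = 868.23 · e^(0.0955 × 437/365) = 868.23 · e^0.114338
= 868.23 × 1.121131 = £973.40 per troy ounce

£973.40 per troy ounce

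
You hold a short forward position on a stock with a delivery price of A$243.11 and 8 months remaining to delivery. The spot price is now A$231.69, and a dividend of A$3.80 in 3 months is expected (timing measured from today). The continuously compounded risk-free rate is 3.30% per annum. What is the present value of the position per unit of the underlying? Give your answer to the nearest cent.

PV(remaining dividends) I = 3.80·e^(−0.0330·3/12) = 3.7688
Current forward F = (S − I)·e^(rT) = (231.69 − 3.7688)·e^(0.0330·8/12) = 227.9212 × 1.022244 = 232.9911
Value (long) = (F − K)·e^(−rT) = (232.9911 − 243.11) × 0.978240 = -9.8987
Short position value = −(long value) = A$9.90

A$9.90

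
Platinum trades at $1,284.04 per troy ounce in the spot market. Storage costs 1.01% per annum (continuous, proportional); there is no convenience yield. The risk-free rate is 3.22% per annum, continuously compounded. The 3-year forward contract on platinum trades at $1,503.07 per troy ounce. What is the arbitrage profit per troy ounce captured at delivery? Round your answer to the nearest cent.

Fair forward: F* = S·e^(carry·T), with carry = (r + u) = 0.0322 + 0.0101 = 0.0423
F* = 1284.04 · e^(0.0423 × 3) = 1284.04 · e^0.12690000 = 1284.04 × 1.13530348 = $1457.7751
Market $1503.07 > fair $1457.7751: forward overpriced → cash-and-carry (buy spot, short the forward).
At maturity, profit = |F_mkt − F*| = |1503.07 − 1457.7751| = $45.29 per troy ounce

$45.29 per troy ounce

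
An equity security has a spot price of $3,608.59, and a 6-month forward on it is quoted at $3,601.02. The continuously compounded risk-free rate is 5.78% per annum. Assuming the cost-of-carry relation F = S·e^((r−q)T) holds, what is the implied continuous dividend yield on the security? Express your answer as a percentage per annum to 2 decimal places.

6.20%

From F = S·e^((r−q)T): (r − q) = ln(F/S)/T
ln(3601.02/3608.59) = ln(0.997902) = -0.002100
(r − q) = -0.002100 / (6/12) = -0.004200
q = r − ln(F/S)/T = 0.0578 + 0.004200 = 0.062000
q = 6.20%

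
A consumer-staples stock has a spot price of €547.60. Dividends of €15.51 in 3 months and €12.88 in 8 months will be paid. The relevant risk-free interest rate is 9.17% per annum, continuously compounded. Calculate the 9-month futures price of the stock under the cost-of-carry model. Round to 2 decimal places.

€557.37

PV(dividends) I = 15.51·e^(−0.0917·3/12) + 12.88·e^(−0.0917·8/12)
I = 15.1585 + 12.1162 = 27.2747
F = (S − I)·e^(rT) = (547.60 − 27.2747) · e^(0.0917·9/12)
= 520.3253 · e^0.068775 = 520.3253 × 1.071195 = €557.37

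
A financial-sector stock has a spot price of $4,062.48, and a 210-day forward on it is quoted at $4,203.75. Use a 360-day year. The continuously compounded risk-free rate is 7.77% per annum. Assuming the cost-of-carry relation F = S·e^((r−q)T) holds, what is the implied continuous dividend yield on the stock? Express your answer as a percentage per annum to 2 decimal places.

From F = S·e^((r−q)T): (r − q) = ln(F/S)/T
ln(4203.75/4062.48) = ln(1.034774) = 0.034183
(r − q) = 0.034183 / (210/360) = 0.058599
q = r − ln(F/S)/T = 0.0777 − 0.058599 = 0.019101
q = 1.91%

1.91%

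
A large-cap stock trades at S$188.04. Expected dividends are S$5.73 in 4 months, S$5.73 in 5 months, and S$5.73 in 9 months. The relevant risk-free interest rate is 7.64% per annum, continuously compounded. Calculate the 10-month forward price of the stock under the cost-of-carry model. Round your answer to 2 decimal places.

PV(dividends) I = 5.73·e^(−0.0764·4/12) + 5.73·e^(−0.0764·5/12) + 5.73·e^(−0.0764·9/12)
I = 5.5859 + 5.5505 + 5.4109 = 16.5473
F = (S − I)·e^(rT) = (188.04 − 16.5473) · e^(0.0764·10/12)
= 171.4927 · e^0.063667 = 171.4927 × 1.065737 = S$182.77

S$182.77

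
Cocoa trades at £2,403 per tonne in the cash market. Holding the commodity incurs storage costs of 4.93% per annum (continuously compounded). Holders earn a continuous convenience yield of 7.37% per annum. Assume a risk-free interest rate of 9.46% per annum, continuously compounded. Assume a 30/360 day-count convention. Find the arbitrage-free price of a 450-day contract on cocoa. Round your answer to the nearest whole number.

Net carry = r + u − y = 0.0946 + 0.0493 − 0.0737 = 0.0702
F = S·e^((r+u−y)T) = 2403 · e^(0.0702 × 450/360) = 2403 · e^0.087750
= 2403 × 1.091715 = £2,623 per tonne

£2,623 per tonne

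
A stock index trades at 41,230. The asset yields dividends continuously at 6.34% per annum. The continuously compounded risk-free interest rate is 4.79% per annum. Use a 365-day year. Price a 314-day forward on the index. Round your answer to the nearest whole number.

40,684

F = S·e^((r − q)T) = 41230 · e^((0.0479 − 0.0634) × 314/365)
= 41230 · e^-0.013334 = 41230 × 0.986755
F = 40,684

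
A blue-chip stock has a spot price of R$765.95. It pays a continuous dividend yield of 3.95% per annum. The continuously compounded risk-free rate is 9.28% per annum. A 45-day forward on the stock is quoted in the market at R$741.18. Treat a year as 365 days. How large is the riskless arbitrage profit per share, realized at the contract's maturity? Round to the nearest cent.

Fair forward: F* = S·e^(carry·T), with carry = (r − q) = 0.0928 − 0.0395 = 0.0533
F* = 765.95 · e^(0.0533 × 45/365) = 765.95 · e^0.006571 = 765.95 × 1.006593 = R$770.9999
Market R$741.18 < fair R$770.9999: forward underpriced → reverse cash-and-carry (short spot, go long the forward).
At maturity, profit = |F_mkt − F*| = |741.18 − 770.9999| = R$29.82 per share

R$29.82 per share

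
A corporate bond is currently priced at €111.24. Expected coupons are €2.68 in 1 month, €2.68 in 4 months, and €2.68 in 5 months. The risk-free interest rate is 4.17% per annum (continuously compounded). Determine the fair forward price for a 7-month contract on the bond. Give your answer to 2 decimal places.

PV(coupons) I = 2.68·e^(−0.0417·1/12) + 2.68·e^(−0.0417·4/12) + 2.68·e^(−0.0417·5/12)
I = 2.6707 + 2.6430 + 2.6338 = 7.9475
F = (S − I)·e^(rT) = (111.24 − 7.9475) · e^(0.0417·7/12)
= 103.2925 · e^0.024325 = 103.2925 × 1.024623 = €105.84

€105.84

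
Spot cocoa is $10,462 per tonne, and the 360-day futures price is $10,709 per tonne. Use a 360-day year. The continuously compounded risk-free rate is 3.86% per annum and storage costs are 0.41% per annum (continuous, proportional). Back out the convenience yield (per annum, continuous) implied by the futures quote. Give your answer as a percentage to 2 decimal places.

F = S·e^((r+u−y)T) ⇒ (r+u−y) = ln(F/S)/T
ln(10709/10462) = 0.023335; /T ⇒ 0.023335
y = r + u − ln(F/S)/T = 0.0386 + 0.0041 − 0.023335 = 0.019365
y = 1.94%

1.94%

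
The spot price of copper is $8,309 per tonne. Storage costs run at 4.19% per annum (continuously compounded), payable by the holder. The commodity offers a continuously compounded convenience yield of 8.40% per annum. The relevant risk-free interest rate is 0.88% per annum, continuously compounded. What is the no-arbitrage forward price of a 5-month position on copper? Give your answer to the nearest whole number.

$8,195 per tonne

Net carry = r + u − y = 0.0088 + 0.0419 − 0.0840 = -0.0333
F = S·e^((r+u−y)T) = 8309 · e^(-0.0333 × 5/12) = 8309 · e^-0.013875
= 8309 × 0.986221 = $8,195 per tonne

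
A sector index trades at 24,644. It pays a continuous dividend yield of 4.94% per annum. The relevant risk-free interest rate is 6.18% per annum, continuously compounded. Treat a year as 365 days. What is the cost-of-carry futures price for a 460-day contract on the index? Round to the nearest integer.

25,032

F = S·e^((r − q)T) = 24644 · e^((0.0618 − 0.0494) × 460/365)
= 24644 · e^0.015627 = 24644 × 1.015750
F = 25,032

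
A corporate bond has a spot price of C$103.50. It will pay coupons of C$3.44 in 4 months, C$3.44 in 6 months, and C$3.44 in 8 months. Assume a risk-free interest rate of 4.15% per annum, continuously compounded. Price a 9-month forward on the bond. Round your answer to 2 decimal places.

C$96.34

PV(coupons) I = 3.44·e^(−0.0415·4/12) + 3.44·e^(−0.0415·6/12) + 3.44·e^(−0.0415·8/12)
I = 3.3927 + 3.3694 + 3.3461 = 10.1082
F = (S − I)·e^(rT) = (103.50 − 10.1082) · e^(0.0415·9/12)
= 93.3918 · e^0.031125 = 93.3918 × 1.031614 = C$96.34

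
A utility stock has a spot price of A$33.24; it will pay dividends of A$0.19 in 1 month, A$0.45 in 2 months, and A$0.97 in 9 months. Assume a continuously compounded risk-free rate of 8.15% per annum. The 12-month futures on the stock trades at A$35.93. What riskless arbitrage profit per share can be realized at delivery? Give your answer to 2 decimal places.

PV(dividends) I = 0.19·e^(−0.0815·1/12) + 0.45·e^(−0.0815·2/12) + 0.97·e^(−0.0815·9/12) = 1.5451
Fair futures F* = (S − I)·e^(rT) = (33.24 − 1.5451)·e^0.081500 = 31.6949 × 1.084913 = 34.3862
Market A$35.93 > fair 34.3862: forward overpriced → cash-and-carry (borrow at r, buy the stock and collect the dividends, short the forward).
Profit at T = |F_mkt − F*| = |35.93 − 34.3862| = A$1.54 per share

A$1.54 per share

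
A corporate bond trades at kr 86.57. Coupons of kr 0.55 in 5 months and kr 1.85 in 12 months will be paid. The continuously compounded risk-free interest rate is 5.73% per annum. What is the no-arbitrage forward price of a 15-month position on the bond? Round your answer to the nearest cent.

PV(coupons) I = 0.55·e^(−0.0573·5/12) + 1.85·e^(−0.0573·12/12)
I = 0.5370 + 1.7470 = 2.2840
F = (S − I)·e^(rT) = (86.57 − 2.2840) · e^(0.0573·15/12)
= 84.2860 · e^0.071625 = 84.2860 × 1.074252 = kr 90.54

kr 90.54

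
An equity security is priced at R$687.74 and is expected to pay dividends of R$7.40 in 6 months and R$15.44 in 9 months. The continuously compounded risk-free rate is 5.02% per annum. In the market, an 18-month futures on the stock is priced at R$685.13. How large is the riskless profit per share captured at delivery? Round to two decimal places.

PV(dividends) I = 7.40·e^(−0.0502·6/12) + 15.44·e^(−0.0502·9/12) = 22.0861
Fair futures F* = (S − I)·e^(rT) = (687.74 − 22.0861)·e^0.075300 = 665.6539 × 1.078208 = 717.7134
Market R$685.13 < fair 717.7134: forward underpriced → reverse cash-and-carry (short the stock, invest proceeds at r, pay the dividends, go long the forward).
Profit at T = |F_mkt − F*| = |685.13 − 717.7134| = R$32.58 per share

R$32.58 per share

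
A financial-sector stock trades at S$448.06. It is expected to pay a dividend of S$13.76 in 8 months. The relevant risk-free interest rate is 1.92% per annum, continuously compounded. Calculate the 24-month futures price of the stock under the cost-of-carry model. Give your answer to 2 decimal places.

PV(dividends) I = 13.76·e^(−0.0192·8/12)
I = 13.5850
F = (S − I)·e^(rT) = (448.06 − 13.5850) · e^(0.0192·24/12)
= 434.4750 · e^0.038400 = 434.4750 × 1.039147 = S$451.48

S$451.48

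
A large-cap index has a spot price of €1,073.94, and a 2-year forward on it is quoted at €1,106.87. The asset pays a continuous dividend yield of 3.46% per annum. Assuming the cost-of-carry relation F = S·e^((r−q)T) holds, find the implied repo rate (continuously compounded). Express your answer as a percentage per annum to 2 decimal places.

4.97%

From F = S·e^((r−q)T): (r − q) = ln(F/S)/T
ln(1106.87/1073.94) = ln(1.030663) = 0.030202
(r − q) = 0.030202 / (2) = 0.015101
r = ln(F/S)/T + q = 0.015101 + 0.0346 = 0.049701
r = 4.97%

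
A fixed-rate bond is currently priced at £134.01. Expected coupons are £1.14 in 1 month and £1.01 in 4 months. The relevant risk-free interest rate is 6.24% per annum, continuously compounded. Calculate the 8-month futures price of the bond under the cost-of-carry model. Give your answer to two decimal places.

£137.49

PV(coupons) I = 1.14·e^(−0.0624·1/12) + 1.01·e^(−0.0624·4/12)
I = 1.1341 + 0.9892 = 2.1233
F = (S − I)·e^(rT) = (134.01 − 2.1233) · e^(0.0624·8/12)
= 131.8867 · e^0.041600 = 131.8867 × 1.042477 = £137.49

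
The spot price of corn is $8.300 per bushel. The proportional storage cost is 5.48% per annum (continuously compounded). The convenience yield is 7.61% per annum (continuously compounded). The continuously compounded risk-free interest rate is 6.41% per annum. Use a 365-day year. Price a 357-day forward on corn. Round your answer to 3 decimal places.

$8.655 per bushel

Net carry = r + u − y = 0.0641 + 0.0548 − 0.0761 = 0.0428
F = S·e^((r+u−y)T) = 8.300 · e^(0.0428 × 357/365) = 8.300 · e^0.041862
= 8.300 × 1.042751 = $8.655 per bushel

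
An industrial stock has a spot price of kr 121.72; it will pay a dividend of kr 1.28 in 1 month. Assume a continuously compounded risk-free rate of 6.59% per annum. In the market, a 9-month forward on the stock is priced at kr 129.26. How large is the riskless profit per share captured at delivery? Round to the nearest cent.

kr 2.71 per share

PV(dividends) I = 1.28·e^(−0.0659·1/12) = 1.2730
Fair forward F* = (S − I)·e^(rT) = (121.72 − 1.2730)·e^0.049425 = 120.4470 × 1.050667 = 126.5497
Market kr 129.26 > fair 126.5497: forward overpriced → cash-and-carry (borrow at r, buy the stock and collect the dividends, short the forward).
Profit at T = |F_mkt − F*| = |129.26 − 126.5497| = kr 2.71 per share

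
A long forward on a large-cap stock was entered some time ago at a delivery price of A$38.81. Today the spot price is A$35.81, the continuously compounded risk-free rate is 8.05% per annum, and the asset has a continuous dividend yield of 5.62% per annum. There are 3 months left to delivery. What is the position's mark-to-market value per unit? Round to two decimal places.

Current fair forward for the remaining 3 months: F = S·e^((r − q)·T), (r − q) = 0.0805 − 0.0562 = 0.0243
F = 35.81 · e^(0.0243 × 3/12) = 35.81 × 1.006093 = 36.0282
Value of long forward = (F − K)·e^(−rT) = (36.0282 − 38.81) · e^(−0.0805·3/12)
= -2.7818 × 0.980076 = -2.73

-A$2.73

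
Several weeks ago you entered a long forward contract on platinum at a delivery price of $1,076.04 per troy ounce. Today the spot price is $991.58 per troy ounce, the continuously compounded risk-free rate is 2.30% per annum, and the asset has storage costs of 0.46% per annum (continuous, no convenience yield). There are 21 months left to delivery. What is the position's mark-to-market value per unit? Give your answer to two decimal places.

Current fair forward for the remaining 21 months: F = S·e^((r + u)·T), (r + u) = 0.0230 + 0.0046 = 0.0276
F = 991.58 · e^(0.0276 × 21/12) = 991.58 × 1.049485 = 1040.6483
Value of long forward = (F − K)·e^(−rT) = (1040.6483 − 1076.04) · e^(−0.0230·21/12)
= -35.3917 × 0.960549 = -34.00

-$34.00 per troy ounce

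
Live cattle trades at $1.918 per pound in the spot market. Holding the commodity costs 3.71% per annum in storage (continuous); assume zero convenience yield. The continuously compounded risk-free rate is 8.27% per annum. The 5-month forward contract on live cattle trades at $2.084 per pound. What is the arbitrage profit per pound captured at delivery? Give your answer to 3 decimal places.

Fair forward: F* = S·e^(carry·T), with carry = (r + u) = 0.0827 + 0.0371 = 0.1198
F* = 1.918 · e^(0.1198 × 5/12) = 1.918 · e^0.049917 = 1.918 × 1.051184 = $2.0162
Market $2.084 > fair $2.0162: forward overpriced → cash-and-carry (buy spot, short the forward).
At maturity, profit = |F_mkt − F*| = |2.084 − 2.0162| = $0.068 per pound

$0.068 per pound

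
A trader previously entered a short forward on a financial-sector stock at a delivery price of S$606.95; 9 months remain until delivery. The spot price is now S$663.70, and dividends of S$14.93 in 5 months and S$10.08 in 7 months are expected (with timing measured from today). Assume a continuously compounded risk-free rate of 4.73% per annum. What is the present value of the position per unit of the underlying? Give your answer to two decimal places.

-S$53.46

PV(remaining dividends) I = 14.93·e^(−0.0473·5/12) + 10.08·e^(−0.0473·7/12) = 24.4443
Current forward F = (S − I)·e^(rT) = (663.70 − 24.4443)·e^(0.0473·9/12) = 639.2557 × 1.036112 = 662.3405
Value (long) = (F − K)·e^(−rT) = (662.3405 − 606.95) × 0.965147 = 53.4600
Short position value = −(long value) = -S$53.46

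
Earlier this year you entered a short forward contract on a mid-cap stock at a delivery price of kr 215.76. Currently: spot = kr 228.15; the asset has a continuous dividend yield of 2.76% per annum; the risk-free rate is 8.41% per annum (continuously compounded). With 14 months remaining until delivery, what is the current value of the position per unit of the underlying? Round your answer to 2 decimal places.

-kr 25.32

Current fair forward for the remaining 14 months: F = S·e^((r − q)·T), (r − q) = 0.0841 − 0.0276 = 0.0565
F = 228.15 · e^(0.0565 × 14/12) = 228.15 × 1.068138 = 243.6957
Value of long forward = (F − K)·e^(−rT) = (243.6957 − 215.76) · e^(−0.0841·14/12)
= 27.9357 × 0.906543 = 25.32
Short position value = −(long value) = -kr 25.32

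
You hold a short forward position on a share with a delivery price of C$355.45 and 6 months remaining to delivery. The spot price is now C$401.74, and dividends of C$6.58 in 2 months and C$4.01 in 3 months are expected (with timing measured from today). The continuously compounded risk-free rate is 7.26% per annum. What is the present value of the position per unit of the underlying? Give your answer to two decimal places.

-C$48.52

PV(remaining dividends) I = 6.58·e^(−0.0726·2/12) + 4.01·e^(−0.0726·3/12) = 10.4387
Current forward F = (S − I)·e^(rT) = (401.74 − 10.4387)·e^(0.0726·6/12) = 391.3013 × 1.036967 = 405.7665
Value (long) = (F − K)·e^(−rT) = (405.7665 − 355.45) × 0.964351 = 48.5228
Short position value = −(long value) = -C$48.52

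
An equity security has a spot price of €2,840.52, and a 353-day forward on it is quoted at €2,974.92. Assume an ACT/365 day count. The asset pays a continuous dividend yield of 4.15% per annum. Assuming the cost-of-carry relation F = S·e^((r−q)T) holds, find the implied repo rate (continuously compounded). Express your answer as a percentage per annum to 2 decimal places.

From F = S·e^((r−q)T): (r − q) = ln(F/S)/T
ln(2974.92/2840.52) = ln(1.047315) = 0.046230
(r − q) = 0.046230 / (353/365) = 0.047802
r = ln(F/S)/T + q = 0.047802 + 0.0415 = 0.089302
r = 8.93%

8.93%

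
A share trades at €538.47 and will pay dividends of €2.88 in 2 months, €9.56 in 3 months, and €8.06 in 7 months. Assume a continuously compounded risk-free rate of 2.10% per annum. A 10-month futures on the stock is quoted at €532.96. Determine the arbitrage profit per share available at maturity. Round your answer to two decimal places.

€5.68 per share

PV(dividends) I = 2.88·e^(−0.0210·2/12) + 9.56·e^(−0.0210·3/12) + 8.06·e^(−0.0210·7/12) = 20.3417
Fair futures F* = (S − I)·e^(rT) = (538.47 − 20.3417)·e^0.017500 = 518.1283 × 1.017654 = 527.2753
Market €532.96 > fair 527.2753: forward overpriced → cash-and-carry (borrow at r, buy the stock and collect the dividends, short the forward).
Profit at T = |F_mkt − F*| = |532.96 − 527.2753| = €5.68 per share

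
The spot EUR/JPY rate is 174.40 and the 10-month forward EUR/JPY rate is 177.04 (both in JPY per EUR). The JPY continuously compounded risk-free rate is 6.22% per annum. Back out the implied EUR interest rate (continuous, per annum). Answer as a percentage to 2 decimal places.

4.42%

F = S·e^((r_JPY − r_EUR)T) ⇒ r_EUR = r_JPY − ln(F/S)/T
ln(177.04/174.40) = 0.015024; /(10/12) = 0.018029
r_EUR = 0.0622 − 0.018029 = 0.044171
r_EUR = 4.42%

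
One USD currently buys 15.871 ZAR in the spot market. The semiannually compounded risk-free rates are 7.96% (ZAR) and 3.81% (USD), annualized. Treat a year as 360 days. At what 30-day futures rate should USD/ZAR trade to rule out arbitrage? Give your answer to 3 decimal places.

By covered interest parity, F = S · (1+r_ZAR/2)^(2T) / (1+r_USD/2)^(2T)
= 15.871 × 1.006526 / 1.003150 = 15.871 × 1.003365
F = 15.924 ZAR per USD

15.924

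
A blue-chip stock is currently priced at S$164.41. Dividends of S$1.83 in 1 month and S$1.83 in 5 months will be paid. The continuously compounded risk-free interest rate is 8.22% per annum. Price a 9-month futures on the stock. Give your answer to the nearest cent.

PV(dividends) I = 1.83·e^(−0.0822·1/12) + 1.83·e^(−0.0822·5/12)
I = 1.8175 + 1.7684 = 3.5859
F = (S − I)·e^(rT) = (164.41 − 3.5859) · e^(0.0822·9/12)
= 160.8241 · e^0.061650 = 160.8241 × 1.063590 = S$171.05

S$171.05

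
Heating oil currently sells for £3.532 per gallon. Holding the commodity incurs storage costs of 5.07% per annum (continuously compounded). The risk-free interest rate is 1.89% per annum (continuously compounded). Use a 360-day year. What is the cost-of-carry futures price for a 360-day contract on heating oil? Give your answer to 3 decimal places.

Net carry = r + u − y = 0.0189 + 0.0507 − 0.0000 = 0.0696
F = S·e^((r+u−y)T) = 3.532 · e^(0.0696 × 360/360) = 3.532 · e^0.069600
= 3.532 × 1.072079 = £3.787 per gallon

£3.787 per gallon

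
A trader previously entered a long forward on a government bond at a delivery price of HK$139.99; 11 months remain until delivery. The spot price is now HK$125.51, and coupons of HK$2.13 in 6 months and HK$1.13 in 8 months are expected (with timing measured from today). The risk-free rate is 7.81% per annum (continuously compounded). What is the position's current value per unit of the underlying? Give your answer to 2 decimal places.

-HK$7.93

PV(remaining coupons) I = 2.13·e^(−0.0781·6/12) + 1.13·e^(−0.0781·8/12) = 3.1211
Current forward F = (S − I)·e^(rT) = (125.51 − 3.1211)·e^(0.0781·11/12) = 122.3889 × 1.074217 = 131.4722
Value (long) = (F − K)·e^(−rT) = (131.4722 − 139.99) × 0.930911 = -7.9293
Value = -HK$7.93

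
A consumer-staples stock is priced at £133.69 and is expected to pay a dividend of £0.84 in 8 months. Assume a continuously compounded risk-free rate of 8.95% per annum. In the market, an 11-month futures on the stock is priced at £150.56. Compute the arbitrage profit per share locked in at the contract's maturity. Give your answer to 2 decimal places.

PV(dividends) I = 0.84·e^(−0.0895·8/12) = 0.7913
Fair futures F* = (S − I)·e^(rT) = (133.69 − 0.7913)·e^0.082042 = 132.8987 × 1.085501 = 144.2617
Market £150.56 > fair 144.2617: forward overpriced → cash-and-carry (borrow at r, buy the stock and collect the dividends, short the forward).
Profit at T = |F_mkt − F*| = |150.56 − 144.2617| = £6.30 per share

£6.30 per share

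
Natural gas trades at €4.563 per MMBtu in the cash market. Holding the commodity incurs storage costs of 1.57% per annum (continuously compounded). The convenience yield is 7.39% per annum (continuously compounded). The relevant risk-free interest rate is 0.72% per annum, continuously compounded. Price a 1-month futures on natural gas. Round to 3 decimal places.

€4.544 per MMBtu

Net carry = r + u − y = 0.0072 + 0.0157 − 0.0739 = -0.0510
F = S·e^((r+u−y)T) = 4.563 · e^(-0.0510 × 1/12) = 4.563 · e^-0.004250
= 4.563 × 0.995759 = €4.544 per MMBtu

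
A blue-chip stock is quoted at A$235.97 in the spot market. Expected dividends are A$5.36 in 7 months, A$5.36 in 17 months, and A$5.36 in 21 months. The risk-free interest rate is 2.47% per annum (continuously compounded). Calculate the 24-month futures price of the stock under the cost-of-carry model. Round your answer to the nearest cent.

PV(dividends) I = 5.36·e^(−0.0247·7/12) + 5.36·e^(−0.0247·17/12) + 5.36·e^(−0.0247·21/12)
I = 5.2833 + 5.1757 + 5.1332 = 15.5922
F = (S − I)·e^(rT) = (235.97 − 15.5922) · e^(0.0247·24/12)
= 220.3778 · e^0.049400 = 220.3778 × 1.050641 = A$231.54

A$231.54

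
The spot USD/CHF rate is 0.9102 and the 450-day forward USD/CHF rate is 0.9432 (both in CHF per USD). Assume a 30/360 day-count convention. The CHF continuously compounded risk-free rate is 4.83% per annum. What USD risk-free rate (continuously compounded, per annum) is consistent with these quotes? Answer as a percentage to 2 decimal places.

F = S·e^((r_CHF − r_USD)T) ⇒ r_USD = r_CHF − ln(F/S)/T
ln(0.9432/0.9102) = 0.035614; /(450/360) = 0.028491
r_USD = 0.0483 − 0.028491 = 0.019809
r_USD = 1.98%

1.98%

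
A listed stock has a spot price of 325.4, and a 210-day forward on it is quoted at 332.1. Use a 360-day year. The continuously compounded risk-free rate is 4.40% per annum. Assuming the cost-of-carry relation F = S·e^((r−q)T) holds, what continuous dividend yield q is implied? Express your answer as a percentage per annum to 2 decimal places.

0.91%

From F = S·e^((r−q)T): (r − q) = ln(F/S)/T
ln(332.1/325.4) = ln(1.020590) = 0.020381
(r − q) = 0.020381 / (210/360) = 0.034939
q = r − ln(F/S)/T = 0.0440 − 0.034939 = 0.009061
q = 0.91%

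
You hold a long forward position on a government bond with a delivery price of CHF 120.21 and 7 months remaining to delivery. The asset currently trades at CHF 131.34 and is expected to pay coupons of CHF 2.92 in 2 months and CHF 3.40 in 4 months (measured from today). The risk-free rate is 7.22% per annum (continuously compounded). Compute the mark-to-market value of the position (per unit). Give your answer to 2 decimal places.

CHF 9.88

PV(remaining coupons) I = 2.92·e^(−0.0722·2/12) + 3.40·e^(−0.0722·4/12) = 6.2042
Current forward F = (S − I)·e^(rT) = (131.34 − 6.2042)·e^(0.0722·7/12) = 125.1358 × 1.043016 = 130.5186
Value (long) = (F − K)·e^(−rT) = (130.5186 − 120.21) × 0.958758 = 9.8835
Value = CHF 9.88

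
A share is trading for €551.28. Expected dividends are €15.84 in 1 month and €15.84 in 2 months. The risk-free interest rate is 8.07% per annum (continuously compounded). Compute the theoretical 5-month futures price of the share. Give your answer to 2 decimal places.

€537.70

PV(dividends) I = 15.84·e^(−0.0807·1/12) + 15.84·e^(−0.0807·2/12)
I = 15.7338 + 15.6284 = 31.3622
F = (S − I)·e^(rT) = (551.28 − 31.3622) · e^(0.0807·5/12)
= 519.9178 · e^0.033625 = 519.9178 × 1.034197 = €537.70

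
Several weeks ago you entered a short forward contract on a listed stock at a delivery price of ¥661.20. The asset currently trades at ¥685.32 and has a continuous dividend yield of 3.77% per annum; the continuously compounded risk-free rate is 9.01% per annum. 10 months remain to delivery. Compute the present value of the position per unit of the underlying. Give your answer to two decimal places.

-¥50.75

Current fair forward for the remaining 10 months: F = S·e^((r − q)·T), (r − q) = 0.0901 − 0.0377 = 0.0524
F = 685.32 · e^(0.0524 × 10/12) = 685.32 × 1.044634 = 715.9086
Value of long forward = (F − K)·e^(−rT) = (715.9086 − 661.20) · e^(−0.0901·10/12)
= 54.7086 × 0.927666 = 50.75
Short position value = −(long value) = -¥50.75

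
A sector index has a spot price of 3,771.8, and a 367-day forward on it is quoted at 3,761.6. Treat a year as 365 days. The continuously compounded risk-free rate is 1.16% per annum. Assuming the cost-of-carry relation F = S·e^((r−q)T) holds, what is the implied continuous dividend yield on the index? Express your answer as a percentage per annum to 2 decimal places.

From F = S·e^((r−q)T): (r − q) = ln(F/S)/T
ln(3761.6/3771.8) = ln(0.997296) = -0.002708
(r − q) = -0.002708 / (367/365) = -0.002693
q = r − ln(F/S)/T = 0.0116 + 0.002693 = 0.014293
q = 1.43%

1.43%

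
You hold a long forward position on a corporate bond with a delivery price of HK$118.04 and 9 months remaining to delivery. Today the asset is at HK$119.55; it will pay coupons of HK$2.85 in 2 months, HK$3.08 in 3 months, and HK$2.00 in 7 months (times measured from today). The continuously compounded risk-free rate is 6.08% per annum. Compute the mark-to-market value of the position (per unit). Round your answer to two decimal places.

PV(remaining coupons) I = 2.85·e^(−0.0608·2/12) + 3.08·e^(−0.0608·3/12) + 2.00·e^(−0.0608·7/12) = 7.7851
Current forward F = (S − I)·e^(rT) = (119.55 − 7.7851)·e^(0.0608·9/12) = 111.7649 × 1.046656 = 116.9794
Value (long) = (F − K)·e^(−rT) = (116.9794 − 118.04) × 0.955424 = -1.0133
Value = -HK$1.01

-HK$1.01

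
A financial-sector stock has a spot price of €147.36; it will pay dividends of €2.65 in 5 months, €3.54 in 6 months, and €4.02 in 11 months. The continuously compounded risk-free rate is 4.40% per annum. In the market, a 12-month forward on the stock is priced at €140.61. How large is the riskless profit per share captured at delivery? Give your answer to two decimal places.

PV(dividends) I = 2.65·e^(−0.0440·5/12) + 3.54·e^(−0.0440·6/12) + 4.02·e^(−0.0440·11/12) = 9.9259
Fair forward F* = (S − I)·e^(rT) = (147.36 − 9.9259)·e^0.044000 = 137.4341 × 1.044982 = 143.6162
Market €140.61 < fair 143.6162: forward underpriced → reverse cash-and-carry (short the stock, invest proceeds at r, pay the dividends, go long the forward).
Profit at T = |F_mkt − F*| = |140.61 − 143.6162| = €3.01 per share

€3.01 per share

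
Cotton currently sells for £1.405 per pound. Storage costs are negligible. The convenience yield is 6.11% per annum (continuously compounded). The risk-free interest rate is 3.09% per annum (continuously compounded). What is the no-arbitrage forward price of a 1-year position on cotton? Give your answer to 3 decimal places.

Net carry = r + u − y = 0.0309 + 0.0000 − 0.0611 = -0.0302
F = S·e^((r+u−y)T) = 1.405 · e^(-0.0302 × 1) = 1.405 · e^-0.030200
= 1.405 × 0.970251 = £1.363 per pound

£1.363 per pound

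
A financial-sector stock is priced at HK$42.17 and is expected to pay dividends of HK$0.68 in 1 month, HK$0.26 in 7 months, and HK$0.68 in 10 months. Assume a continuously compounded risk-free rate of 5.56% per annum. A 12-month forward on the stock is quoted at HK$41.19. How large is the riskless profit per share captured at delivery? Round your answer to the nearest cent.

HK$1.72 per share

PV(dividends) I = 0.68·e^(−0.0556·1/12) + 0.26·e^(−0.0556·7/12) + 0.68·e^(−0.0556·10/12) = 1.5778
Fair forward F* = (S − I)·e^(rT) = (42.17 − 1.5778)·e^0.055600 = 40.5922 × 1.057175 = 42.9131
Market HK$41.19 < fair 42.9131: forward underpriced → reverse cash-and-carry (short the stock, invest proceeds at r, pay the dividends, go long the forward).
Profit at T = |F_mkt − F*| = |41.19 − 42.9131| = HK$1.72 per share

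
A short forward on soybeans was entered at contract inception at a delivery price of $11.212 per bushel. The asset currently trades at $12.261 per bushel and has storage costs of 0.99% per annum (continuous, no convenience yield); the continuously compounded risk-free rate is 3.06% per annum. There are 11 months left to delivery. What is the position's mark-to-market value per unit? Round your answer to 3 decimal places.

-$1.471 per bushel

Current fair forward for the remaining 11 months: F = S·e^((r + u)·T), (r + u) = 0.0306 + 0.0099 = 0.0405
F = 12.261 · e^(0.0405 × 11/12) = 12.261 × 1.037823 = 12.7247
Value of long forward = (F − K)·e^(−rT) = (12.7247 − 11.212) · e^(−0.0306·11/12)
= 1.5127 × 0.972340 = 1.471
Short position value = −(long value) = -$1.471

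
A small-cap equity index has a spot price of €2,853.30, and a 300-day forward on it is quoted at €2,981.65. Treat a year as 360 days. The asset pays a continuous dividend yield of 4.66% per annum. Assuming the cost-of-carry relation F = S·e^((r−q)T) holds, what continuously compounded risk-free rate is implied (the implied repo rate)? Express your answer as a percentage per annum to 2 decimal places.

9.94%

From F = S·e^((r−q)T): (r − q) = ln(F/S)/T
ln(2981.65/2853.30) = ln(1.044983) = 0.044001
(r − q) = 0.044001 / (300/360) = 0.052801
r = ln(F/S)/T + q = 0.052801 + 0.0466 = 0.099401
r = 9.94%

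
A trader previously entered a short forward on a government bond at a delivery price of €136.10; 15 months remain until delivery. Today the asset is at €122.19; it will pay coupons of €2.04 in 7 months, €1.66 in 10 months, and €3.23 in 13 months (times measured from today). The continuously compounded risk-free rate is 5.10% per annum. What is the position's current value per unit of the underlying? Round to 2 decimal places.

PV(remaining coupons) I = 2.04·e^(−0.0510·7/12) + 1.66·e^(−0.0510·10/12) + 3.23·e^(−0.0510·13/12) = 6.6275
Current forward F = (S − I)·e^(rT) = (122.19 − 6.6275)·e^(0.0510·15/12) = 115.5625 × 1.065826 = 123.1695
Value (long) = (F − K)·e^(−rT) = (123.1695 − 136.10) × 0.938240 = -12.1319
Short position value = −(long value) = €12.13

€12.13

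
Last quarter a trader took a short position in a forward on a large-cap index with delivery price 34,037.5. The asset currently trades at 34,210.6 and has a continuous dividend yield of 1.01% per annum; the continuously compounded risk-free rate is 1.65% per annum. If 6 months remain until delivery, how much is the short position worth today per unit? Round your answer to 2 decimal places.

Current fair forward for the remaining 6 months: F = S·e^((r − q)·T), (r − q) = 0.0165 − 0.0101 = 0.0064
F = 34210.6 · e^(0.0064 × 6/12) = 34210.6 × 1.00320513 = 34320.2494
Value of long forward = (F − K)·e^(−rT) = (34320.2494 − 34037.5) · e^(−0.0165·6/12)
= 282.7494 × 0.99178394 = 280.43
Short position value = −(long value) = -280.43

-280.43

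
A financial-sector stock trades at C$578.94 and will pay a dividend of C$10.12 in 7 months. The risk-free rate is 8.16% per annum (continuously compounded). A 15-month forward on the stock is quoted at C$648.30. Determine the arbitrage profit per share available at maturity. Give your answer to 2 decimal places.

C$17.88 per share

PV(dividends) I = 10.12·e^(−0.0816·7/12) = 9.6496
Fair forward F* = (S − I)·e^(rT) = (578.94 − 9.6496)·e^0.102000 = 569.2904 × 1.107383 = 630.4225
Market C$648.30 > fair 630.4225: forward overpriced → cash-and-carry (borrow at r, buy the stock and collect the dividends, short the forward).
Profit at T = |F_mkt − F*| = |648.30 − 630.4225| = C$17.88 per share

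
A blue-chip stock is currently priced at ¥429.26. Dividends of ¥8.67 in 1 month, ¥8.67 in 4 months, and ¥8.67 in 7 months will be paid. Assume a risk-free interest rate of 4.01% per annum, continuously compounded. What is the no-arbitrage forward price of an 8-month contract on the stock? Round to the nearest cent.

¥414.53

PV(dividends) I = 8.67·e^(−0.0401·1/12) + 8.67·e^(−0.0401·4/12) + 8.67·e^(−0.0401·7/12)
I = 8.6411 + 8.5549 + 8.4695 = 25.6655
F = (S − I)·e^(rT) = (429.26 − 25.6655) · e^(0.0401·8/12)
= 403.5945 · e^0.026733 = 403.5945 × 1.027094 = ¥414.53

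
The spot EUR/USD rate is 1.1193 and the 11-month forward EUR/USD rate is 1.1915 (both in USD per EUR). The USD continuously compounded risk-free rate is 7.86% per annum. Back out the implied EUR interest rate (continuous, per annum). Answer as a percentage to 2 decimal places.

F = S·e^((r_USD − r_EUR)T) ⇒ r_EUR = r_USD − ln(F/S)/T
ln(1.1915/1.1193) = 0.062510; /(11/12) = 0.068193
r_EUR = 0.0786 − 0.068193 = 0.010407
r_EUR = 1.04%

1.04%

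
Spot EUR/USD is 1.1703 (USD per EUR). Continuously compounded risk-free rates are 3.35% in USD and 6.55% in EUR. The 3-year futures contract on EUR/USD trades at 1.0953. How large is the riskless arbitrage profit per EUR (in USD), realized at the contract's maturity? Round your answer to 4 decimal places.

Fair futures: F* = S·e^(carry·T), with carry = (r_USD − r_EUR) = 0.0335 − 0.0655 = -0.0320
F* = 1.1703 · e^(-0.0320 × 3) = 1.1703 · e^-0.096000 = 1.1703 × 0.908464 = 1.0632
Market 1.0953 > fair 1.0632: forward overpriced → cash-and-carry (buy spot, short the forward).
At maturity, profit = |F_mkt − F*| = |1.0953 − 1.0632| = 0.0321 per EUR (in USD)

0.0321 per EUR (in USD)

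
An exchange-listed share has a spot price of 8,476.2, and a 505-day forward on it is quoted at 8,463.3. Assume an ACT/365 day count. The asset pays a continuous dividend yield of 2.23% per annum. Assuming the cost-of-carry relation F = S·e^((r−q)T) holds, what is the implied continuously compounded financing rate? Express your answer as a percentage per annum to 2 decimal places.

2.12%

From F = S·e^((r−q)T): (r − q) = ln(F/S)/T
ln(8463.3/8476.2) = ln(0.998478) = -0.001523
(r − q) = -0.001523 / (505/365) = -0.001101
r = ln(F/S)/T + q = -0.001101 + 0.0223 = 0.021199
r = 2.12%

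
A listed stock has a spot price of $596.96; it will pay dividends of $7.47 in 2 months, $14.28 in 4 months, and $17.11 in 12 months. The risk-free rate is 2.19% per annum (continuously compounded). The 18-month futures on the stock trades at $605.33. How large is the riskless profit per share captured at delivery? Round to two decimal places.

PV(dividends) I = 7.47·e^(−0.0219·2/12) + 14.28·e^(−0.0219·4/12) + 17.11·e^(−0.0219·12/12) = 38.3583
Fair futures F* = (S − I)·e^(rT) = (596.96 − 38.3583)·e^0.032850 = 558.6017 × 1.033396 = 577.2568
Market $605.33 > fair 577.2568: forward overpriced → cash-and-carry (borrow at r, buy the stock and collect the dividends, short the forward).
Profit at T = |F_mkt − F*| = |605.33 − 577.2568| = $28.07 per share

$28.07 per share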